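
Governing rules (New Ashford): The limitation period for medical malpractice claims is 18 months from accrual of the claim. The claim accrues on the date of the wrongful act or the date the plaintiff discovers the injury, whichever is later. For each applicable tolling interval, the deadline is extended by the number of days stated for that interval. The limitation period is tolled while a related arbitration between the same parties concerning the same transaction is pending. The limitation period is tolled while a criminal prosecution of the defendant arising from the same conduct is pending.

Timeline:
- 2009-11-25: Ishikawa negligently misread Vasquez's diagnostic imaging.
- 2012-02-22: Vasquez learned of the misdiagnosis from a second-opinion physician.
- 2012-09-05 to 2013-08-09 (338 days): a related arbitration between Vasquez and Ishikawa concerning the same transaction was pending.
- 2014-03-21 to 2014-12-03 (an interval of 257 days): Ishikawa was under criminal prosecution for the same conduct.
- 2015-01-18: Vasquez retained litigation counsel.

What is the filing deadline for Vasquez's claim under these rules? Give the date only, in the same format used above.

Because discovery on 2012-02-22 post-dates the 2009-11-25 act, accrual under the later-of rule falls on 2012-02-22.
Adding the 18 months base period to 2012-02-22 gives a deadline of 2013-08-22, before any tolling.
The period was tolled for 338 days by the pending related arbitration (2012-09-05 to 2013-08-09), pushing the deadline to 2014-07-26.
Because the pending criminal prosecution ran from 2014-03-21 to 2014-12-03, the deadline is extended by 257 days to 2015-04-09.
The other events in the timeline have no effect on the limitation period under the stated rules.

2015-04-09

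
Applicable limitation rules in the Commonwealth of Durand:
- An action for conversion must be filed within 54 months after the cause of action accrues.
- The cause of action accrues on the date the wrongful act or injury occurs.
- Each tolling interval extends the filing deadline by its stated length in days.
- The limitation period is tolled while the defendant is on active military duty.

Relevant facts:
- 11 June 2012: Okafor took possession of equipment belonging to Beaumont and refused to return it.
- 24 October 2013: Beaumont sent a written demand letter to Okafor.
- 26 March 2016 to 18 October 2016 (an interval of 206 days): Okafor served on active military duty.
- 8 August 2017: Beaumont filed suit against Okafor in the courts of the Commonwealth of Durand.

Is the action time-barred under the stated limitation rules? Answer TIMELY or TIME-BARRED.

TIME-BARRED

The claim accrued on 11 June 2012, when the wrongful act occurred.
54 months from 11 June 2012 is 11 December 2016.
Because the defendant's active military service ran from 26 March 2016 to 18 October 2016, the deadline is extended by 206 days to 5 July 2017.
Nothing else in the chronology tolls or restarts the period.
Beaumont filed on 8 August 2017, after the 5 July 2017 deadline, so the action is time-barred.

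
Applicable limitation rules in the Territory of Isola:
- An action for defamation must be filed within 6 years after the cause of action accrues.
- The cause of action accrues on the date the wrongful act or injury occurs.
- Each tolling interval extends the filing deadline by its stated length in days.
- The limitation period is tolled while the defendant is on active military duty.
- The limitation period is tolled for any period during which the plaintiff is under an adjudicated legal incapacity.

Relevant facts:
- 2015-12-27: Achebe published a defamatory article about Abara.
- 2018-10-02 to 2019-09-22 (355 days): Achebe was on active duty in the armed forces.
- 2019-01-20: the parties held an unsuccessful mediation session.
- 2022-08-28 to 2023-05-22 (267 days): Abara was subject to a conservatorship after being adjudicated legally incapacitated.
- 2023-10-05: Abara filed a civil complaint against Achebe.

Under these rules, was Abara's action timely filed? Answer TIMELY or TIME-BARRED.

TIME-BARRED

The claim accrued on 2015-12-27, when the wrongful act occurred.
6 years from 2015-12-27 is 2021-12-27.
The period was tolled for 355 days by the defendant's active military service (2018-10-02 to 2019-09-22), pushing the deadline to 2022-12-17.
Because the plaintiff's legal incapacity ran from 2022-08-28 to 2023-05-22, the deadline is extended by 267 days to 2023-09-10.
None of the other events listed affects the running of the period under the stated rules.
Abara filed on 2023-10-05, after the 2023-09-10 deadline, so the action is time-barred.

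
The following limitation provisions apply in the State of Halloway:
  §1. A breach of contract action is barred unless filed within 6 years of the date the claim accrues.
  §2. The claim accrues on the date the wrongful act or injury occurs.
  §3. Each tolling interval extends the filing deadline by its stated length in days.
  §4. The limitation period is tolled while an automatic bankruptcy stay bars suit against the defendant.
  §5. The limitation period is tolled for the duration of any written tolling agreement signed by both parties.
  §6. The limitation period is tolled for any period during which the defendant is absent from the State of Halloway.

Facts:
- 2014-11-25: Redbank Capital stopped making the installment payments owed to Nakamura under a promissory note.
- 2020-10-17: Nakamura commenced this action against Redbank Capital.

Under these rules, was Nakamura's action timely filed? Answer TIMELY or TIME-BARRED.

The claim accrued on 2014-11-25, when the wrongful act occurred.
Adding the 6 years base period to 2014-11-25 gives a deadline of 2020-11-25, before any tolling.
Nakamura filed on 2020-10-17, before the 2020-11-25 deadline, so the action is timely.

TIMELY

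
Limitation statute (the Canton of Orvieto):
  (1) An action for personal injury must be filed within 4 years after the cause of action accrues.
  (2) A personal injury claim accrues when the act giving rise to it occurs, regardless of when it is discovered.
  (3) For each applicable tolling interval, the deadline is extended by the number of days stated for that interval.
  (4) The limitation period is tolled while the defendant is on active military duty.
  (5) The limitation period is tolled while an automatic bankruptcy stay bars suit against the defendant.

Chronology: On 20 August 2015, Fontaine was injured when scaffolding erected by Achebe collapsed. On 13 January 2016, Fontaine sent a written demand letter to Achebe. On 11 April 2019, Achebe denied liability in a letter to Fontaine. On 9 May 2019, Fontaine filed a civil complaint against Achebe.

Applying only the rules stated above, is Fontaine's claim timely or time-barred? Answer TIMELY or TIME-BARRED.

The claim accrued on 20 August 2015, when the wrongful act occurred.
The untolled deadline — 4 years after 20 August 2015 — is 20 August 2019.
Nothing else in the chronology tolls or restarts the period.
The 9 May 2019 filing precedes the 20 August 2019 deadline; the claim is timely.

TIMELY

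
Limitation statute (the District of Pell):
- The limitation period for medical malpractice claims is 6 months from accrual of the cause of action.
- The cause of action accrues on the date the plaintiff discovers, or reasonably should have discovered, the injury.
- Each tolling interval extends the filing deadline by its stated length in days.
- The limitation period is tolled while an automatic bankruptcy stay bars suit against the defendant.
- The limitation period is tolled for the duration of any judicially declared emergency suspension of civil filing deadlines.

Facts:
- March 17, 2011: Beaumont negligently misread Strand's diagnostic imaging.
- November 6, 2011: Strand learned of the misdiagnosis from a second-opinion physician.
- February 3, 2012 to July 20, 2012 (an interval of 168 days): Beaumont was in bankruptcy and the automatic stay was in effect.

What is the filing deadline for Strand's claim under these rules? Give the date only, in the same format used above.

October 21, 2012

Accrual is tied to discovery, so the period began on November 6, 2011 rather than on March 17, 2011 when the act occurred.
Adding the 6 months base period to November 6, 2011 gives a deadline of May 6, 2012, before any tolling.
The period was tolled for 168 days by the automatic bankruptcy stay (February 3, 2012 to July 20, 2012), pushing the deadline to October 21, 2012.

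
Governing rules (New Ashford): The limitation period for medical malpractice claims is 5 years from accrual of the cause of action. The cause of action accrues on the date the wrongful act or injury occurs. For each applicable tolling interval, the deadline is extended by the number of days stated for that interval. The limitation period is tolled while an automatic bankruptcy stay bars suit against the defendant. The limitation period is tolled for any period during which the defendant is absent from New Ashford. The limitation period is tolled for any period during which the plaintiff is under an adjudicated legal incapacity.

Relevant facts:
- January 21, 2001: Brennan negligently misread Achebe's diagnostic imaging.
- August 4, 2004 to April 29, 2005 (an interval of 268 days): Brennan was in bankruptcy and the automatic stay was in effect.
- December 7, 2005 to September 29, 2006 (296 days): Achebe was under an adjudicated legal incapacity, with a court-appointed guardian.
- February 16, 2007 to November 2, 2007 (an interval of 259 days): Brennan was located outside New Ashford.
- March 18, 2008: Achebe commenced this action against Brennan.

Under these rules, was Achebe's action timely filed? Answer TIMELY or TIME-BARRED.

The limitation period began to run on January 21, 2001.
The untolled deadline — 5 years after January 21, 2001 — is January 21, 2006.
The automatic bankruptcy stay from August 4, 2004 to April 29, 2005 tolled the period for 268 days, extending the deadline to October 16, 2006.
The plaintiff's legal incapacity from December 7, 2005 to September 29, 2006 tolled the period for 296 days, extending the deadline to August 8, 2007.
The defendant's absence from the jurisdiction from February 16, 2007 to November 2, 2007 tolled the period for 259 days, extending the deadline to April 23, 2008.
The March 18, 2008 filing precedes the April 23, 2008 deadline; the claim is timely.

TIMELY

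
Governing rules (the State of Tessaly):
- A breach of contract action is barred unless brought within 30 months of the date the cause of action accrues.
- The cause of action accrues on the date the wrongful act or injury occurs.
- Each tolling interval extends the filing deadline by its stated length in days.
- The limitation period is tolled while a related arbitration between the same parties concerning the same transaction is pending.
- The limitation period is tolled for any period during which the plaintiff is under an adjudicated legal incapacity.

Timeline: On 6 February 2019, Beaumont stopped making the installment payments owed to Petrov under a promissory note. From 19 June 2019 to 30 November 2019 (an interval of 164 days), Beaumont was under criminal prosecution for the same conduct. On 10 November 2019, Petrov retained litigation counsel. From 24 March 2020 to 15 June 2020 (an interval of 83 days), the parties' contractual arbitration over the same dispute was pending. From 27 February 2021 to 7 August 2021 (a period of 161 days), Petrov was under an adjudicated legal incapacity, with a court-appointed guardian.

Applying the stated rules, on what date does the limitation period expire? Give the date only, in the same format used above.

The cause of action accrued on 6 February 2019, the date of the act.
The untolled deadline — 30 months after 6 February 2019 — is 6 August 2021.
The pending related arbitration from 24 March 2020 to 15 June 2020 tolled the period for 83 days, extending the deadline to 28 October 2021.
The period was tolled for 161 days by the plaintiff's legal incapacity (27 February 2021 to 7 August 2021), pushing the deadline to 7 April 2022.
The pending criminal prosecution from 19 June 2019 to 30 November 2019 does not toll the period, because no stated rule makes a criminal prosecution a tolling event.
The other events in the timeline have no effect on the limitation period under the stated rules.

7 April 2022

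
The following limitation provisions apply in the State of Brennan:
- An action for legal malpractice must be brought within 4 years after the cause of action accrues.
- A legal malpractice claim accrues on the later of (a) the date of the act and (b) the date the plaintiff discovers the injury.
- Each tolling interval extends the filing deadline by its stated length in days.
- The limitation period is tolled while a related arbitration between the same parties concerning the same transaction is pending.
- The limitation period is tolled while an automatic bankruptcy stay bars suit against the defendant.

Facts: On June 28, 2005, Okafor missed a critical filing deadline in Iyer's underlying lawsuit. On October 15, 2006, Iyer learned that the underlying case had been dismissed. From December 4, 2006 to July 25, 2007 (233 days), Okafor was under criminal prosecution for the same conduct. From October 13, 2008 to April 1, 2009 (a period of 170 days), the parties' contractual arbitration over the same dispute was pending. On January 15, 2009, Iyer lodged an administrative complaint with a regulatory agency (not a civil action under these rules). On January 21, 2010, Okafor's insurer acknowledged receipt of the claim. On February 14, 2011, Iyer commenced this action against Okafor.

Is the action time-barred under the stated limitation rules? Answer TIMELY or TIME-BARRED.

Because discovery on October 15, 2006 post-dates the June 28, 2005 act, accrual under the later-of rule falls on October 15, 2006.
4 years from October 15, 2006 is October 15, 2010.
The period was tolled for 170 days by the pending related arbitration (October 13, 2008 to April 1, 2009), pushing the deadline to April 3, 2011.
The pending criminal prosecution from December 4, 2006 to July 25, 2007 does not toll the period, because no stated rule makes a criminal prosecution a tolling event.
None of the other events listed affects the running of the period under the stated rules.
Iyer filed on February 14, 2011, before the April 3, 2011 deadline, so the action is timely.

TIMELY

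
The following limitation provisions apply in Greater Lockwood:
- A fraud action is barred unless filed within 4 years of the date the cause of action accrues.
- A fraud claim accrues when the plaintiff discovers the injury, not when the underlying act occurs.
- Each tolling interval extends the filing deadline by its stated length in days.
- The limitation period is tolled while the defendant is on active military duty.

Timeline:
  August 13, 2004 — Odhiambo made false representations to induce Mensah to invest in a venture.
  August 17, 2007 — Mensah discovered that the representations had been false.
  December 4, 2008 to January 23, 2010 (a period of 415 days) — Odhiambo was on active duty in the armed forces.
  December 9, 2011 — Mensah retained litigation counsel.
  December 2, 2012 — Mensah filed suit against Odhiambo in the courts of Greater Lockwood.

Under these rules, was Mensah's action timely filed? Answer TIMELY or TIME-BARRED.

Under the discovery rule, the claim accrued on August 17, 2007, when Mensah discovered the injury — not on the August 13, 2004 date of the underlying act.
Adding the 4 years base period to August 17, 2007 gives a deadline of August 17, 2011, before any tolling.
The defendant's active military service from December 4, 2008 to January 23, 2010 tolled the period for 415 days, extending the deadline to October 5, 2012.
None of the other events listed affects the running of the period under the stated rules.
Mensah filed on December 2, 2012, after the October 5, 2012 deadline, so the action is time-barred.

TIME-BARRED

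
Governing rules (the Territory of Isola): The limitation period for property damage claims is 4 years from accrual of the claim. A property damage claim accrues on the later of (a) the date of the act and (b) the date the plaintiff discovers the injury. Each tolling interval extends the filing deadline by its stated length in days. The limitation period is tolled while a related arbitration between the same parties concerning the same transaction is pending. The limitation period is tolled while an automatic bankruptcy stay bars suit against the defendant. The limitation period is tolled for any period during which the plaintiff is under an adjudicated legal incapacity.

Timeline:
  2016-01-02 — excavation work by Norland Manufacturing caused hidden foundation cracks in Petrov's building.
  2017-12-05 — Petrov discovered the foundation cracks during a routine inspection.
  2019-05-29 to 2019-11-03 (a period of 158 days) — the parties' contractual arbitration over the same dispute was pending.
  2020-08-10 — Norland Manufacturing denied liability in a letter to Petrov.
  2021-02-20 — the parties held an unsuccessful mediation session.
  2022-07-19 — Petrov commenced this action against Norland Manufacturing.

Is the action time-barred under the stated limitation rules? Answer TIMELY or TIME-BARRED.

The claim accrued on 2017-12-05 — the later of the 2016-01-02 act and the 2017-12-05 discovery.
Adding the 4 years base period to 2017-12-05 gives a deadline of 2021-12-05, before any tolling.
The pending related arbitration from 2019-05-29 to 2019-11-03 tolled the period for 158 days, extending the deadline to 2022-05-12.
The other events in the timeline have no effect on the limitation period under the stated rules.
The 2022-07-19 filing falls after the 2022-05-12 deadline; the claim is time-barred.

TIME-BARRED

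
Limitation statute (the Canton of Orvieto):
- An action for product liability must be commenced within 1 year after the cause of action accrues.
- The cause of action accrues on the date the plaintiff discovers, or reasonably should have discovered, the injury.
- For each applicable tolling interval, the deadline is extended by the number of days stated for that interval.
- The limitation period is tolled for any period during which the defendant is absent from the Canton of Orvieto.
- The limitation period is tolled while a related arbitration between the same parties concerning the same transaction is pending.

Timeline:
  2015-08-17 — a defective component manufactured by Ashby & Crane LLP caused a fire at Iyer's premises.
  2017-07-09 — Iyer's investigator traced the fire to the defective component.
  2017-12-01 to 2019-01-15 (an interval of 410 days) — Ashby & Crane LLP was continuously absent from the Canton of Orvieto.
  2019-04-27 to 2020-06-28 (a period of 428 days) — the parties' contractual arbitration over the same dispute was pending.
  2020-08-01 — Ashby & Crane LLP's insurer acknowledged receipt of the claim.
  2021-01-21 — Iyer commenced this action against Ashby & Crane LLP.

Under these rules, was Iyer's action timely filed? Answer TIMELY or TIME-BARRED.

Under the discovery rule, the claim accrued on 2017-07-09, when Iyer discovered the injury — not on the 2015-08-17 date of the underlying act.
Adding the 1 year base period to 2017-07-09 gives a deadline of 2018-07-09, before any tolling.
The defendant's absence from the jurisdiction from 2017-12-01 to 2019-01-15 tolled the period for 410 days, extending the deadline to 2019-08-23.
Because the pending related arbitration ran from 2019-04-27 to 2020-06-28, the deadline is extended by 428 days to 2020-10-24.
Nothing else in the chronology tolls or restarts the period.
The 2021-01-21 filing falls after the 2020-10-24 deadline; the claim is time-barred.

TIME-BARRED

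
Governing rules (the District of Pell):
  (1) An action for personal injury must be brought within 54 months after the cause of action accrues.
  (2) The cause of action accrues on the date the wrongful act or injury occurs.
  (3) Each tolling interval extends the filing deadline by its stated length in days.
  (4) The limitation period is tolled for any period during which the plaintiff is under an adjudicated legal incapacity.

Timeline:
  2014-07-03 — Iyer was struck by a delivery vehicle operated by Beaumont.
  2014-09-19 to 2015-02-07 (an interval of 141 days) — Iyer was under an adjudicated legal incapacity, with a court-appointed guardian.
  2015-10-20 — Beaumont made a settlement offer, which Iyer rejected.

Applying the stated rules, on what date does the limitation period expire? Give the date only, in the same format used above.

2019-05-24

The limitation period began to run on 2014-07-03.
54 months from 2014-07-03 is 2019-01-03.
The period was tolled for 141 days by the plaintiff's legal incapacity (2014-09-19 to 2015-02-07), pushing the deadline to 2019-05-24.
None of the other events listed affects the running of the period under the stated rules.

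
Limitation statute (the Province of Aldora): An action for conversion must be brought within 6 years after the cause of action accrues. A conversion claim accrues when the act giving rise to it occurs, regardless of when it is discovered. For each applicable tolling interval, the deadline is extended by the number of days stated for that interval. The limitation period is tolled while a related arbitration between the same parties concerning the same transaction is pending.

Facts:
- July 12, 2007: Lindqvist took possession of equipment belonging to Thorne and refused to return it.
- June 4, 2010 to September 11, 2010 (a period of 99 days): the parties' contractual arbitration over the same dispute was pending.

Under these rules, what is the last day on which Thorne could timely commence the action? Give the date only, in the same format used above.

October 19, 2013

The claim accrued on July 12, 2007, when the wrongful act occurred.
The untolled deadline — 6 years after July 12, 2007 — is July 12, 2013.
The pending related arbitration from June 4, 2010 to September 11, 2010 tolled the period for 99 days, extending the deadline to October 19, 2013.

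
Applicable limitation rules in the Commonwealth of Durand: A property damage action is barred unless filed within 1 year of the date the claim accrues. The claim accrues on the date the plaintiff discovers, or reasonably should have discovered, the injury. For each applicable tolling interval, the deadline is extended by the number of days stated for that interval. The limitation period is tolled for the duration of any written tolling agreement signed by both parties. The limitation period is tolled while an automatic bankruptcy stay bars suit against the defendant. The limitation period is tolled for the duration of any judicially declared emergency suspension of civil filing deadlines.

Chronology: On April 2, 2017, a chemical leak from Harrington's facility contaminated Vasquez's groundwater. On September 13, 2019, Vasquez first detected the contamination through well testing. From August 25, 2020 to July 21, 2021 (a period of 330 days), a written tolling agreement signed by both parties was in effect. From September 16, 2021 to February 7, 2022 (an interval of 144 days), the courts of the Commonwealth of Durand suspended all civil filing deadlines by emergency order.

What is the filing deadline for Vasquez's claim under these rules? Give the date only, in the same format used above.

August 9, 2021

Accrual is tied to discovery, so the period began on September 13, 2019 rather than on April 2, 2017 when the act occurred.
The untolled deadline — 1 year after September 13, 2019 — is September 13, 2020.
The period was tolled for 330 days by the written tolling agreement (August 25, 2020 to July 21, 2021), pushing the deadline to August 9, 2021.
The emergency suspension of filing deadlines starting September 16, 2021 came too late — the period had run on August 9, 2021 — and so does not extend the deadline.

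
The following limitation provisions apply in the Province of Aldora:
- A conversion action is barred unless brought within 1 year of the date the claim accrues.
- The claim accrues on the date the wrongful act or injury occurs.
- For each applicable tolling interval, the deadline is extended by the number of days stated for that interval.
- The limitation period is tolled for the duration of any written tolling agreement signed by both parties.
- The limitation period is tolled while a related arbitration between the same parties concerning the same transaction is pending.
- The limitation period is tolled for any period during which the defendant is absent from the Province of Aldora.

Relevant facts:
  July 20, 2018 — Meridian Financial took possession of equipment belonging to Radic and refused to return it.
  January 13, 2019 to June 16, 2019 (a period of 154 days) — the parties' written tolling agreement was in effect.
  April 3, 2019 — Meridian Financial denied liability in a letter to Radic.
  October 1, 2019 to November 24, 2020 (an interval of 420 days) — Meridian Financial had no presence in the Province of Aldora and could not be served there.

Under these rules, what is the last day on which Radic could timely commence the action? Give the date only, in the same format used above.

February 13, 2021

The claim accrued on July 20, 2018, the date of the act.
The untolled deadline — 1 year after July 20, 2018 — is July 20, 2019.
The period was tolled for 154 days by the written tolling agreement (January 13, 2019 to June 16, 2019), pushing the deadline to December 21, 2019.
Because the defendant's absence from the jurisdiction ran from October 1, 2019 to November 24, 2020, the deadline is extended by 420 days to February 13, 2021.
The other events in the timeline have no effect on the limitation period under the stated rules.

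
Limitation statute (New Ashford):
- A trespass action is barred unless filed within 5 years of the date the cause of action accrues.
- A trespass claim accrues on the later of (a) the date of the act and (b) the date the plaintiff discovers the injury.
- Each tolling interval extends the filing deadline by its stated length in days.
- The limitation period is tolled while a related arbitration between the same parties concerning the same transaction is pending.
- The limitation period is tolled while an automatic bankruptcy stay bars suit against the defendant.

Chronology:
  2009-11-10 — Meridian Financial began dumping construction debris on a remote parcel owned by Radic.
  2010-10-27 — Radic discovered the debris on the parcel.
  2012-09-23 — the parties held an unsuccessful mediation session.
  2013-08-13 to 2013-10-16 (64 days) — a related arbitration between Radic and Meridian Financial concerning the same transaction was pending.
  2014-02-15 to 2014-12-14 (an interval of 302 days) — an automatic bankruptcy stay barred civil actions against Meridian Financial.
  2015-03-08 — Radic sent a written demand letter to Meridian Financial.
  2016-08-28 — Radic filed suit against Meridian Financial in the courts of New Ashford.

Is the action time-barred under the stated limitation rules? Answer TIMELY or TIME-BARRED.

TIMELY

The claim accrued on 2010-10-27 — the later of the 2009-11-10 act and the 2010-10-27 discovery.
5 years from 2010-10-27 is 2015-10-27.
The period was tolled for 64 days by the pending related arbitration (2013-08-13 to 2013-10-16), pushing the deadline to 2015-12-30.
Because the automatic bankruptcy stay ran from 2014-02-15 to 2014-12-14, the deadline is extended by 302 days to 2016-10-27.
Nothing else in the chronology tolls or restarts the period.
The 2016-08-28 filing precedes the 2016-10-27 deadline; the claim is timely.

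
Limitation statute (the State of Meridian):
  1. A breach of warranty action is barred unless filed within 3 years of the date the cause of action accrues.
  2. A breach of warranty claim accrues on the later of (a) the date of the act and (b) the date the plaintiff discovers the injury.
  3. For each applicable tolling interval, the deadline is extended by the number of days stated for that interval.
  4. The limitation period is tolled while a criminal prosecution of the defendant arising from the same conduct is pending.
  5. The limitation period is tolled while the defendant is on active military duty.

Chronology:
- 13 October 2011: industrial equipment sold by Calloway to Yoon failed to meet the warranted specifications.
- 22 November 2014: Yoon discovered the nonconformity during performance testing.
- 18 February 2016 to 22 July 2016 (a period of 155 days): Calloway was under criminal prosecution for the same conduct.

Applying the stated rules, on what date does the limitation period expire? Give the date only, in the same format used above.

The claim accrued on 22 November 2014 — the later of the 13 October 2011 act and the 22 November 2014 discovery.
Adding the 3 years base period to 22 November 2014 gives a deadline of 22 November 2017, before any tolling.
The pending criminal prosecution from 18 February 2016 to 22 July 2016 tolled the period for 155 days, extending the deadline to 26 April 2018.

26 April 2018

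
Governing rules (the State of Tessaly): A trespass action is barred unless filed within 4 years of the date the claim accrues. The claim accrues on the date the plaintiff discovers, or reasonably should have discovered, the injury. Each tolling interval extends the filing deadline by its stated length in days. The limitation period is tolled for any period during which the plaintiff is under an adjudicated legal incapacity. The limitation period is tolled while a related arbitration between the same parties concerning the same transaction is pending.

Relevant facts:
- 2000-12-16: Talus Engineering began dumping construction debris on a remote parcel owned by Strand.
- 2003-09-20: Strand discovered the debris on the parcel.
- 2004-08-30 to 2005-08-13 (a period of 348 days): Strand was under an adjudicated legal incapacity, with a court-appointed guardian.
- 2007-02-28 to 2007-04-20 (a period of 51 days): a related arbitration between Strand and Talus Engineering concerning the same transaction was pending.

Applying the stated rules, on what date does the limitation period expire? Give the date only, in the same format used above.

2008-10-23

Under the discovery rule, the claim accrued on 2003-09-20, when Strand discovered the injury — not on the 2000-12-16 date of the underlying act.
Adding the 4 years base period to 2003-09-20 gives a deadline of 2007-09-20, before any tolling.
Because the plaintiff's legal incapacity ran from 2004-08-30 to 2005-08-13, the deadline is extended by 348 days to 2008-09-02.
The period was tolled for 51 days by the pending related arbitration (2007-02-28 to 2007-04-20), pushing the deadline to 2008-10-23.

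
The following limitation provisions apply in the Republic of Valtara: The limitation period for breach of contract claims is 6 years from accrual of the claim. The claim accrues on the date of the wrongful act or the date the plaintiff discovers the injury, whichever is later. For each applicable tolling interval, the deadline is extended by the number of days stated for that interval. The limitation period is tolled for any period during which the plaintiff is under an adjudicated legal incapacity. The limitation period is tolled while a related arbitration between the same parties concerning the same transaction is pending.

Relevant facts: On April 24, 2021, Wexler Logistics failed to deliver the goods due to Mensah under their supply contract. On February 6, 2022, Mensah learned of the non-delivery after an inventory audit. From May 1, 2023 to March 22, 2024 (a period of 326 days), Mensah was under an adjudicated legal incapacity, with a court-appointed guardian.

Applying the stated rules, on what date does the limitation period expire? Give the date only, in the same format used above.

The claim accrued on February 6, 2022 — the later of the April 24, 2021 act and the February 6, 2022 discovery.
Adding the 6 years base period to February 6, 2022 gives a deadline of February 6, 2028, before any tolling.
The plaintiff's legal incapacity from May 1, 2023 to March 22, 2024 tolled the period for 326 days, extending the deadline to December 28, 2028.

December 28, 2028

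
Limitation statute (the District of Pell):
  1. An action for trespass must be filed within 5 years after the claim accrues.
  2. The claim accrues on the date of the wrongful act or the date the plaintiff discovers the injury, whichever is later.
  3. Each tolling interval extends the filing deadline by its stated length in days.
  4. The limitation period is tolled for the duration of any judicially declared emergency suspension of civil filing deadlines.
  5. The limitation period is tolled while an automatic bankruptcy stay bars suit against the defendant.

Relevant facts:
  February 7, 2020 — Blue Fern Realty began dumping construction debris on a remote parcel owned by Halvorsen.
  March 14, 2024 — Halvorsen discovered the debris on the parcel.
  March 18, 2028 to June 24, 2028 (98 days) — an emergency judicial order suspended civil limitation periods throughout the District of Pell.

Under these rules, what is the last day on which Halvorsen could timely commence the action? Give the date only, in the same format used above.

June 20, 2029

Taking the later of the act (February 7, 2020) and discovery (March 14, 2024), the claim accrued on March 14, 2024.
Adding the 5 years base period to March 14, 2024 gives a deadline of March 14, 2029, before any tolling.
The period was tolled for 98 days by the emergency suspension of filing deadlines (March 18, 2028 to June 24, 2028), pushing the deadline to June 20, 2029.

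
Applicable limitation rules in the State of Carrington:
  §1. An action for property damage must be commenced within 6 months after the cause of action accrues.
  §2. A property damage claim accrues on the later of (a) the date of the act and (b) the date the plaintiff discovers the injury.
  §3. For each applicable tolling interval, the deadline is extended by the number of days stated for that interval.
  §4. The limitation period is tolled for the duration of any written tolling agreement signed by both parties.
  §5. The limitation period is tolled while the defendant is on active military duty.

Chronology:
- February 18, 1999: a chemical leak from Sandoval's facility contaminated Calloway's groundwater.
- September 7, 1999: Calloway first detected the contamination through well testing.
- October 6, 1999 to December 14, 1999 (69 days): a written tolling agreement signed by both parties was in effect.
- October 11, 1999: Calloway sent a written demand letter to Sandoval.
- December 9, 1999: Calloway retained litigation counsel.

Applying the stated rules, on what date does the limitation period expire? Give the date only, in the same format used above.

May 15, 2000

The claim accrued on September 7, 1999 — the later of the February 18, 1999 act and the September 7, 1999 discovery.
Adding the 6 months base period to September 7, 1999 gives a deadline of March 7, 2000, before any tolling.
Because the written tolling agreement ran from October 6, 1999 to December 14, 1999, the deadline is extended by 69 days to May 15, 2000.
The other events in the timeline have no effect on the limitation period under the stated rules.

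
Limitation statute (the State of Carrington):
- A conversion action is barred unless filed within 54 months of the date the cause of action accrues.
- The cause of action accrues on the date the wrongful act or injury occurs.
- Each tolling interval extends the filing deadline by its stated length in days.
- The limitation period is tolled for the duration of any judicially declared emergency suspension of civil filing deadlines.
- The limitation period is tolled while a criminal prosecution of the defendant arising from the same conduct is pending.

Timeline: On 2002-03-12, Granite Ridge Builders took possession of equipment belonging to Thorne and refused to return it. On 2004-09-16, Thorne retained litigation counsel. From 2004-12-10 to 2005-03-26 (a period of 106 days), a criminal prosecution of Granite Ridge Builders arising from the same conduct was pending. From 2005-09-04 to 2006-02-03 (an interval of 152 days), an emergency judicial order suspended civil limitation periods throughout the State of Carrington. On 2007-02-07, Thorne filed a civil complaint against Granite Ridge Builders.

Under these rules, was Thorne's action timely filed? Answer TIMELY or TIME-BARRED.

The cause of action accrued on 2002-03-12, the date of the act.
The untolled deadline — 54 months after 2002-03-12 — is 2006-09-12.
Because the pending criminal prosecution ran from 2004-12-10 to 2005-03-26, the deadline is extended by 106 days to 2006-12-27.
The emergency suspension of filing deadlines from 2005-09-04 to 2006-02-03 tolled the period for 152 days, extending the deadline to 2007-05-28.
The other events in the timeline have no effect on the limitation period under the stated rules.
The 2007-02-07 filing precedes the 2007-05-28 deadline; the claim is timely.

TIMELY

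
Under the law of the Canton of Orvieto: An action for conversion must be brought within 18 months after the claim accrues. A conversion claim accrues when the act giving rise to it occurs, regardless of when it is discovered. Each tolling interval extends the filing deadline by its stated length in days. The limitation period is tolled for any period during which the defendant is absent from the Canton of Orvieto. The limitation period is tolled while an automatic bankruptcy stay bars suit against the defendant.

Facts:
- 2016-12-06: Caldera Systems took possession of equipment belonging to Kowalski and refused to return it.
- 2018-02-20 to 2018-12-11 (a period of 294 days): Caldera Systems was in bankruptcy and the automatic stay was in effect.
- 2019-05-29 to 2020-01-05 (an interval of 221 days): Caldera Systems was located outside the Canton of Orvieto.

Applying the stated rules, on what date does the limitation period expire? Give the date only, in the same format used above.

2019-03-27

The limitation period began to run on 2016-12-06.
Adding the 18 months base period to 2016-12-06 gives a deadline of 2018-06-06, before any tolling.
Because the automatic bankruptcy stay ran from 2018-02-20 to 2018-12-11, the deadline is extended by 294 days to 2019-03-27.
The defendant's absence from the jurisdiction starting 2019-05-29 came too late — the period had run on 2019-03-27 — and so does not extend the deadline.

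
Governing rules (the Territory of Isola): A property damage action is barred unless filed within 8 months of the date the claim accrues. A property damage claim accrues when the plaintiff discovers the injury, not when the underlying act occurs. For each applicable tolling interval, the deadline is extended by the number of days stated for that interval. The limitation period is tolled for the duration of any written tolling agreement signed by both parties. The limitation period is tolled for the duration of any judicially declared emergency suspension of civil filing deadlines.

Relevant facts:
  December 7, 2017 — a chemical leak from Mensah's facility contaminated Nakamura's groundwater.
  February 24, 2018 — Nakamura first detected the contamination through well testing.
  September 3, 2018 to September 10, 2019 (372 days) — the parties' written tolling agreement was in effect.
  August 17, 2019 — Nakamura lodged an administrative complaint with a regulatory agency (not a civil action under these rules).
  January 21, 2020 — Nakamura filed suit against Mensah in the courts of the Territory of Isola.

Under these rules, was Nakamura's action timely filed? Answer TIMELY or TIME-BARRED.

TIME-BARRED

Under the discovery rule, the claim accrued on February 24, 2018, when Nakamura discovered the injury — not on the December 7, 2017 date of the underlying act.
8 months from February 24, 2018 is October 24, 2018.
The period was tolled for 372 days by the written tolling agreement (September 3, 2018 to September 10, 2019), pushing the deadline to October 31, 2019.
The other events in the timeline have no effect on the limitation period under the stated rules.
The January 21, 2020 filing falls after the October 31, 2019 deadline; the claim is time-barred.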